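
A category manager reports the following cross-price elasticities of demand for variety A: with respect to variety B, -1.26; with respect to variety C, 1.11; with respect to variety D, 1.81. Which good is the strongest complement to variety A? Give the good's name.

Complements have ε < 0. The most negative value is -1.26 (variety B).

variety B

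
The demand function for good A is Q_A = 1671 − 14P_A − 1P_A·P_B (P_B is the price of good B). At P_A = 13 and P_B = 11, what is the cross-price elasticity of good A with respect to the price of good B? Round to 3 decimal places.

At P_A = 13 and P_B = 11: Q_A = 1346.
∂Q_A/∂P_B = -1P_A = -1(13) = -13.0000.
ε = (∂Q_A/∂P_B)(P_B/Q_A) = -13.0000 × (11/1346) ≈ -0.106.
ε < 0: complements.

-0.106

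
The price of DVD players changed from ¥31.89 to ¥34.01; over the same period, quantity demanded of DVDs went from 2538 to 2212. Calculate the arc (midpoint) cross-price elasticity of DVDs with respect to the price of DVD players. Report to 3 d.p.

ΔQ_A = 2212 − 2538 = -326; ΔP_B = 34.01 − 31.89 = 2.12.
Midpoints: Q̄_A = 2375.0, P̄_B = 32.95.
ε = (ΔQ_A/Q̄_A)/(ΔP_B/P̄_B) = (-326/2375.0)/(2.12/32.95) ≈ -2.133.
ε < 0: DVDs and DVD players are complements.

-2.133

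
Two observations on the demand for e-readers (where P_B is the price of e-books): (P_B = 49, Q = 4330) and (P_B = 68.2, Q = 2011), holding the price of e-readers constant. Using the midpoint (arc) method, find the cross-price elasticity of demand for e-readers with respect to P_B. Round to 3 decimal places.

-2.232

ΔQ_A = 2011 − 4330 = -2319; ΔP_B = 68.2 − 49 = 19.2.
Midpoints: Q̄_A = 3170.5, P̄_B = 58.60.
ε = (ΔQ_A/Q̄_A)/(ΔP_B/P̄_B) = (-2319/3170.5)/(19.2/58.60) ≈ -2.232.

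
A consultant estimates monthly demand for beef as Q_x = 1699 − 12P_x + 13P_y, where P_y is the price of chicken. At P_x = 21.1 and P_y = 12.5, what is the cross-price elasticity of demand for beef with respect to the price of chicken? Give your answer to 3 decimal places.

At P_x = 21.1 and P_y = 12.5: Q_x = 1608.3.
∂Q_x/∂P_y = 13.
ε = (∂Q_x/∂P_y)(P_y/Q_x) = 13 × (12.5/1608.3) ≈ 0.101.
Since ε > 0, beef and chicken are substitutes.

0.101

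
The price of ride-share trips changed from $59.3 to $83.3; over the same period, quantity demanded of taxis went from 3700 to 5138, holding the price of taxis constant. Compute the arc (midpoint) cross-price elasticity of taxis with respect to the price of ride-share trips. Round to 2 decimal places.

ΔQ_A = 5138 − 3700 = 1438; ΔP_B = 83.3 − 59.3 = 24.
Midpoints: Q̄_A = 4419.0, P̄_B = 71.30.
ε = (ΔQ_A/Q̄_A)/(ΔP_B/P̄_B) = (1438/4419.0)/(24/71.30) ≈ 0.97.
ε > 0: taxis and ride-share trips are substitutes.

0.97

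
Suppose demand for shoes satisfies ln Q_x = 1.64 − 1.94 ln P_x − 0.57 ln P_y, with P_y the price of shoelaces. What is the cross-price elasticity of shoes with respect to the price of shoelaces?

In a log-linear (constant-elasticity) demand function, the coefficient on ln P_y is the cross-price elasticity.
ε = -0.57. Negative, so shoes and shoelaces are complements.

-0.57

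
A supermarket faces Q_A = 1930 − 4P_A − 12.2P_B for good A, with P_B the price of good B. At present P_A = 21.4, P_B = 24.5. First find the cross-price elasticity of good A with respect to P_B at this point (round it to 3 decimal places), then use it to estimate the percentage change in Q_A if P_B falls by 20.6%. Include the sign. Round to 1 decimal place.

4.0%

At P_A = 21.4, P_B = 24.5: Q_A = 1545.5.
∂Q_A/∂P_B = -12.2.
ε = (∂Q_A/∂P_B)(P_B/Q_A) = -12.2000 × 24.5/1545.5 ≈ -0.193.
%ΔQ_A ≈ ε × %ΔP_B = -0.193 × (-20.6%) = 4.0%.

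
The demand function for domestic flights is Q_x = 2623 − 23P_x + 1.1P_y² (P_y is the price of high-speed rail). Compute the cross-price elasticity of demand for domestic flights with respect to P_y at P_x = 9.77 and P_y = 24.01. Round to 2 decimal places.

0.42

At P_x = 9.77 and P_y = 24.01: Q_x = 3032.418.
∂Q_x/∂P_y = 2.2P_y = 2.2(24.01) = 52.8220.
ε = (∂Q_x/∂P_y)(P_y/Q_x) = 52.8220 × (24.01/3032.418) ≈ 0.42.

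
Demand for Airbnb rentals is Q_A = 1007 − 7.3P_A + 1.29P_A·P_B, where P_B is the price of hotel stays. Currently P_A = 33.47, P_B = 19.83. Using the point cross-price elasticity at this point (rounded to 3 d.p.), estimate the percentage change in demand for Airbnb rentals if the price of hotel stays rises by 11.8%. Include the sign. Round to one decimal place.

6.2%

At P_A = 33.47, P_B = 19.83: Q_A = 1618.855.
∂Q_A/∂P_B = 1.29P_A = 43.1763.
ε = (∂Q_A/∂P_B)(P_B/Q_A) = 43.1763 × 19.83/1618.855 ≈ 0.529.
%ΔQ_A ≈ ε × %ΔP_B = 0.529 × (11.8%) = 6.2%.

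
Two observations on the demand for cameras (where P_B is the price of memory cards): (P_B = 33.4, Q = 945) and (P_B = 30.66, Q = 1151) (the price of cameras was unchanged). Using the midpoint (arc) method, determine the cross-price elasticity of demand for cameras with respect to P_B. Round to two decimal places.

-2.30

ΔQ_A = 1151 − 945 = 206; ΔP_B = 30.66 − 33.4 = -2.74.
Midpoints: Q̄_A = 1048.0, P̄_B = 32.03.
ε = (ΔQ_A/Q̄_A)/(ΔP_B/P̄_B) = (206/1048.0)/(-2.74/32.03) ≈ -2.30.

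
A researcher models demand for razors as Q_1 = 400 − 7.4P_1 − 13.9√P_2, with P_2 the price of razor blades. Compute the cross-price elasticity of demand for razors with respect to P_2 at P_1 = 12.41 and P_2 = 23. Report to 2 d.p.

At P_1 = 12.41 and P_2 = 23: Q_1 = 241.504.
∂Q_1/∂P_2 = -13.9/(2√P_2) = -13.9/(2√23) = -1.4492.
ε = (∂Q_1/∂P_2)(P_2/Q_1) = -1.4492 × (23/241.504) ≈ -0.14.

-0.14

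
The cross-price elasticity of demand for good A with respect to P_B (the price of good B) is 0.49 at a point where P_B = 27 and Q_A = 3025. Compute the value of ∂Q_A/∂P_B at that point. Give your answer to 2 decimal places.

54.90

ε = (∂Q_A/∂P_B)·(P_B/Q_A) ⇒ ∂Q_A/∂P_B = ε·Q_A/P_B = 0.49 × 3025/27 ≈ 54.90.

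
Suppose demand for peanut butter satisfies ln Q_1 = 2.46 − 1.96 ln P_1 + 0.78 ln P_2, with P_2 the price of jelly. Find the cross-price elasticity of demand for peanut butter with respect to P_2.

0.78

In a log-linear (constant-elasticity) demand function, the coefficient on ln P_2 is the cross-price elasticity.
ε = 0.78. Positive, so peanut butter and jelly are substitutes.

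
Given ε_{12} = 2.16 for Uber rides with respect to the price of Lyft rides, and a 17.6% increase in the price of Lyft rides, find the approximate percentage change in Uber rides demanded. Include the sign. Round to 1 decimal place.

38.0%

%ΔQ ≈ ε × %ΔP of Lyft rides = 2.16 × (17.6%) = 38.0%.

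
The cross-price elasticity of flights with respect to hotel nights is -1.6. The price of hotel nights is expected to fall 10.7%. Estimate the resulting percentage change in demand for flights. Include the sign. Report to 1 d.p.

%ΔQ ≈ ε × %ΔP of hotel nights = -1.6 × (-10.7%) = 17.1%.
Demand for flights rises by about 17.1%.

17.1%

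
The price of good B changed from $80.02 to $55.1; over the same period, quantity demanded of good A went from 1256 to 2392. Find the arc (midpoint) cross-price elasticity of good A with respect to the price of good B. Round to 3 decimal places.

ΔQ_A = 2392 − 1256 = 1136; ΔP_B = 55.1 − 80.02 = -24.92.
Midpoints: Q̄_A = 1824.0, P̄_B = 67.56.
ε = (ΔQ_A/Q̄_A)/(ΔP_B/P̄_B) = (1136/1824.0)/(-24.92/67.56) ≈ -1.688.
ε < 0: good A and good B are complements.

-1.688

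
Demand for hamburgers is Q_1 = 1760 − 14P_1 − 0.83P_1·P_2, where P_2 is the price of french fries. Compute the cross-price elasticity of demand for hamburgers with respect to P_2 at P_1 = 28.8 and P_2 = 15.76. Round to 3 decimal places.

At P_1 = 28.8 and P_2 = 15.76: Q_1 = 980.073.
∂Q_1/∂P_2 = -0.83P_1 = -0.83(28.8) = -23.9040.
ε = (∂Q_1/∂P_2)(P_2/Q_1) = -23.9040 × (15.76/980.073) ≈ -0.384.
ε < 0: complements.

-0.384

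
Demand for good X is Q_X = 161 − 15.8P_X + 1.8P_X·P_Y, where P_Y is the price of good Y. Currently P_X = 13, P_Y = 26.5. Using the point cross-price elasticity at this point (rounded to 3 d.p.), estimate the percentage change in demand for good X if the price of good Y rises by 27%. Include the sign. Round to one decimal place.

At P_X = 13, P_Y = 26.5: Q_X = 575.7.
∂Q_X/∂P_Y = 1.8P_X = 23.4000.
ε = (∂Q_X/∂P_Y)(P_Y/Q_X) = 23.4000 × 26.5/575.7 ≈ 1.077.
%ΔQ_X ≈ ε × %ΔP_Y = 1.077 × (27%) = 29.1%.

29.1%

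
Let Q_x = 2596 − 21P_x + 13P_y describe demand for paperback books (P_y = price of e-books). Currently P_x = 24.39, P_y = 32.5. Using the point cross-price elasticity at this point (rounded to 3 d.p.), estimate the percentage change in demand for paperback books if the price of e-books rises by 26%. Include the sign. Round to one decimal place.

4.4%

At P_x = 24.39, P_y = 32.5: Q_x = 2506.31.
∂Q_x/∂P_y = 13.
ε = (∂Q_x/∂P_y)(P_y/Q_x) = 13.0000 × 32.5/2506.31 ≈ 0.169.
%ΔQ_x ≈ ε × %ΔP_y = 0.169 × (26%) = 4.4%.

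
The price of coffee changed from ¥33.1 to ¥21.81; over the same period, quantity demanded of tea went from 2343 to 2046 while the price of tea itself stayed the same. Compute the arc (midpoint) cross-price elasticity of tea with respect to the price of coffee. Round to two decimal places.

ΔQ_A = 2046 − 2343 = -297; ΔP_B = 21.81 − 33.1 = -11.29.
Midpoints: Q̄_A = 2194.5, P̄_B = 27.45.
ε = (ΔQ_A/Q̄_A)/(ΔP_B/P̄_B) = (-297/2194.5)/(-11.29/27.45) ≈ 0.33.
ε > 0: tea and coffee are substitutes.

0.33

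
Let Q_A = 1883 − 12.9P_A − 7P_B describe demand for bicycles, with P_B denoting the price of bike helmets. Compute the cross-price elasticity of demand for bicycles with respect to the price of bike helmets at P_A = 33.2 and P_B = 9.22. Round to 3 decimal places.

-0.046

At P_A = 33.2 and P_B = 9.22: Q_A = 1390.18.
∂Q_A/∂P_B = -7.
ε = (∂Q_A/∂P_B)(P_B/Q_A) = -7 × (9.22/1390.18) ≈ -0.046.
Since ε < 0, bicycles and bike helmets are complements.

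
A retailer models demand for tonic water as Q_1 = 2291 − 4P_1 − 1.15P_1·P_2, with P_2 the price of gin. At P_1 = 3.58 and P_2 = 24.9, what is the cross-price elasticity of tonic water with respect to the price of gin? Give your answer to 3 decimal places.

At P_1 = 3.58 and P_2 = 24.9: Q_1 = 2174.167.
∂Q_1/∂P_2 = -1.15P_1 = -1.15(3.58) = -4.1170.
ε = (∂Q_1/∂P_2)(P_2/Q_1) = -4.1170 × (24.9/2174.167) ≈ -0.047.
ε < 0: complements.

-0.047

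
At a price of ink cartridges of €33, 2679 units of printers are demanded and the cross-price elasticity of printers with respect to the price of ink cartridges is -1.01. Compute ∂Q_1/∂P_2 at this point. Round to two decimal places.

-81.99

ε = (∂Q_1/∂P_2)·(P_2/Q_1) ⇒ ∂Q_1/∂P_2 = ε·Q_1/P_2 = -1.01 × 2679/33 ≈ -81.99.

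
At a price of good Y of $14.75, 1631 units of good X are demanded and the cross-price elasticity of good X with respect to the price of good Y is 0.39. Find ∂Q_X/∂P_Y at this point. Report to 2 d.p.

ε = (∂Q_X/∂P_Y)·(P_Y/Q_X) ⇒ ∂Q_X/∂P_Y = ε·Q_X/P_Y = 0.39 × 1631/14.75 ≈ 43.12.

43.12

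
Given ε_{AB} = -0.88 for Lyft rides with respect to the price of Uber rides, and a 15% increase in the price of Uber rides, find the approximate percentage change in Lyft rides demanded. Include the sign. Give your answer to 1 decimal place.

%ΔQ ≈ ε × %ΔP of Uber rides = -0.88 × (15%) = -13.2%.
Demand for Lyft rides falls by about 13.2%.

-13.2%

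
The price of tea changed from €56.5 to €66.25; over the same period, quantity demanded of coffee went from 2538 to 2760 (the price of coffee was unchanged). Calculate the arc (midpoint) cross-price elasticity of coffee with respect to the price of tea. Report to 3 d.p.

ΔQ_A = 2760 − 2538 = 222; ΔP_B = 66.25 − 56.5 = 9.75.
Midpoints: Q̄_A = 2649.0, P̄_B = 61.38.
ε = (ΔQ_A/Q̄_A)/(ΔP_B/P̄_B) = (222/2649.0)/(9.75/61.38) ≈ 0.528.
ε > 0: coffee and tea are substitutes.

0.528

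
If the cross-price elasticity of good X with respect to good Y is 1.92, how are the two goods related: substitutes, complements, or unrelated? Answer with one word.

ε = 1.92 > 0, so a higher price of good Y raises demand for good X: substitutes.

substitutes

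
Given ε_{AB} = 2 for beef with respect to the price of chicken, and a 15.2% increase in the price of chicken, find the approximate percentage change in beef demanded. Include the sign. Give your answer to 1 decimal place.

30.4%

%ΔQ ≈ ε × %ΔP of chicken = 2 × (15.2%) = 30.4%.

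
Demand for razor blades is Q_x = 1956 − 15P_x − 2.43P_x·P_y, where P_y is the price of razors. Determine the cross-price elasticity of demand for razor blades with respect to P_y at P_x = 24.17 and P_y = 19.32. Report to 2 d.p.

At P_x = 24.17 and P_y = 19.32: Q_x = 458.727.
∂Q_x/∂P_y = -2.43P_x = -2.43(24.17) = -58.7331.
ε = (∂Q_x/∂P_y)(P_y/Q_x) = -58.7331 × (19.32/458.727) ≈ -2.47.
ε < 0: complements.

-2.47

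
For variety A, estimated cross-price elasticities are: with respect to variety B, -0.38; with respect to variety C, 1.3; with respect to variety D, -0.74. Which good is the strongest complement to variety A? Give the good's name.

Complements have ε < 0. The most negative value is -0.74 (variety D).

variety D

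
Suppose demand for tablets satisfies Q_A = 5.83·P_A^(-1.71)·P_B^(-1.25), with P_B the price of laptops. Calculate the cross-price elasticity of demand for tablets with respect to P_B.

-1.25

In a log-linear (constant-elasticity) demand function, the coefficient on the exponent of P_B is the cross-price elasticity.
ε = -1.25. Negative, so tablets and laptops are complements.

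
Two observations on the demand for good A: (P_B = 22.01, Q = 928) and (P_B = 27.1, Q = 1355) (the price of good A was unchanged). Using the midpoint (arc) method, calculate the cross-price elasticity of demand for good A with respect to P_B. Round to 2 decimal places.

1.80

ΔQ_A = 1355 − 928 = 427; ΔP_B = 27.1 − 22.01 = 5.09.
Midpoints: Q̄_A = 1141.5, P̄_B = 24.55.
ε = (ΔQ_A/Q̄_A)/(ΔP_B/P̄_B) = (427/1141.5)/(5.09/24.55) ≈ 1.80.
ε > 0: good A and good B are substitutes.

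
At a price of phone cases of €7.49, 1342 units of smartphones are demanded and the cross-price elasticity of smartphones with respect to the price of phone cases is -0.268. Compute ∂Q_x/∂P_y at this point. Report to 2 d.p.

-48.02

ε = (∂Q_x/∂P_y)·(P_y/Q_x) ⇒ ∂Q_x/∂P_y = ε·Q_x/P_y = -0.268 × 1342/7.49 ≈ -48.02.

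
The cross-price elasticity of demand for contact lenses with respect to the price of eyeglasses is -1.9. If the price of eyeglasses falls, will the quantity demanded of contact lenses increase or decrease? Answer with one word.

increase

ε < 0 and the price of eyeglasses falls, so the quantity of contact lenses moves in the opposite direction: it increases.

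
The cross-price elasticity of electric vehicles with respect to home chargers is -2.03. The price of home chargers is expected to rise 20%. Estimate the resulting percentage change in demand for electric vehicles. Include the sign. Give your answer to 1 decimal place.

%ΔQ ≈ ε × %ΔP of home chargers = -2.03 × (20%) = -40.6%.
Demand for electric vehicles falls by about 40.6%.

-40.6%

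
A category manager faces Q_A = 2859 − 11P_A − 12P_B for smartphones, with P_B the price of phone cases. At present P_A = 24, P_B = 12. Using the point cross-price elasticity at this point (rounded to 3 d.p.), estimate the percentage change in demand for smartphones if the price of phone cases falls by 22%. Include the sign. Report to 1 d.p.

At P_A = 24, P_B = 12: Q_A = 2451.
∂Q_A/∂P_B = -12.
ε = (∂Q_A/∂P_B)(P_B/Q_A) = -12.0000 × 12/2451 ≈ -0.059.
%ΔQ_A ≈ ε × %ΔP_B = -0.059 × (-22%) = 1.3%.

1.3%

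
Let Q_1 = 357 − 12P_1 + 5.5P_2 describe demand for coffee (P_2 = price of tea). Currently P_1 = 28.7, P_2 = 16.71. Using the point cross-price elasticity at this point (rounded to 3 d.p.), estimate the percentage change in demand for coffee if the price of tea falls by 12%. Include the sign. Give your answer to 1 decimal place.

At P_1 = 28.7, P_2 = 16.71: Q_1 = 104.505.
∂Q_1/∂P_2 = 5.5.
ε = (∂Q_1/∂P_2)(P_2/Q_1) = 5.5000 × 16.71/104.505 ≈ 0.879.
%ΔQ_1 ≈ ε × %ΔP_2 = 0.879 × (-12%) = -10.5%.

-10.5%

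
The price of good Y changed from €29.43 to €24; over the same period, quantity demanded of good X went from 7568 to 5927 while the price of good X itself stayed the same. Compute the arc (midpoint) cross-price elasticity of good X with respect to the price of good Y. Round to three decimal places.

ΔQ_X = 5927 − 7568 = -1641; ΔP_Y = 24 − 29.43 = -5.43.
Midpoints: Q̄_X = 6747.5, P̄_Y = 26.71.
ε = (ΔQ_X/Q̄_X)/(ΔP_Y/P̄_Y) = (-1641/6747.5)/(-5.43/26.71) ≈ 1.197.
ε > 0: good X and good Y are substitutes.

1.197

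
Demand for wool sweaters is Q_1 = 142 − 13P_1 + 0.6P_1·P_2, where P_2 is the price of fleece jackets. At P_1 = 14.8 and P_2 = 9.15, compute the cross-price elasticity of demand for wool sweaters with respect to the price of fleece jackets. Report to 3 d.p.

At P_1 = 14.8 and P_2 = 9.15: Q_1 = 30.852.
∂Q_1/∂P_2 = 0.6P_1 = 0.6(14.8) = 8.8800.
ε = (∂Q_1/∂P_2)(P_2/Q_1) = 8.8800 × (9.15/30.852) ≈ 2.634.

2.634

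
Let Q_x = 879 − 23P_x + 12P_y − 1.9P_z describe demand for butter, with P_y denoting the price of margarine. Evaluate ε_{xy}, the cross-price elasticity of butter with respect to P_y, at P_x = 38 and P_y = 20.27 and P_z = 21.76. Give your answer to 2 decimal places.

1.18

At P_x = 38 and P_y = 20.27 and P_z = 21.76: Q_x = 206.896.
∂Q_x/∂P_y = 12.
ε = (∂Q_x/∂P_y)(P_y/Q_x) = 12 × (20.27/206.896) ≈ 1.18.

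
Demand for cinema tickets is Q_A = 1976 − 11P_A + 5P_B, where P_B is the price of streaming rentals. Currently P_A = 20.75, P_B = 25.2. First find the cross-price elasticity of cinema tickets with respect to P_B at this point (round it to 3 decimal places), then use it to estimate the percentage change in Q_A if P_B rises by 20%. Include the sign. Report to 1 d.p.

At P_A = 20.75, P_B = 25.2: Q_A = 1873.75.
∂Q_A/∂P_B = 5.
ε = (∂Q_A/∂P_B)(P_B/Q_A) = 5.0000 × 25.2/1873.75 ≈ 0.067.
%ΔQ_A ≈ ε × %ΔP_B = 0.067 × (20%) = 1.3%.

1.3%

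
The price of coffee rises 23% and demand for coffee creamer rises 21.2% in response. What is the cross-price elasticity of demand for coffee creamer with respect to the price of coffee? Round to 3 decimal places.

ε = (%ΔQ of coffee creamer) / (%ΔP of coffee) = (21.2%) / (23%) ≈ 0.922.
Positive cross-price elasticity: substitutes.

0.922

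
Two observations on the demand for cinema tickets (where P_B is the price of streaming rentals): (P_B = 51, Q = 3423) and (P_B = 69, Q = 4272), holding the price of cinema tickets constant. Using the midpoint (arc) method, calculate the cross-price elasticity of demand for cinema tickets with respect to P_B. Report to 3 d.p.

0.736

ΔQ_A = 4272 − 3423 = 849; ΔP_B = 69 − 51 = 18.
Midpoints: Q̄_A = 3847.5, P̄_B = 60.00.
ε = (ΔQ_A/Q̄_A)/(ΔP_B/P̄_B) = (849/3847.5)/(18/60.00) ≈ 0.736.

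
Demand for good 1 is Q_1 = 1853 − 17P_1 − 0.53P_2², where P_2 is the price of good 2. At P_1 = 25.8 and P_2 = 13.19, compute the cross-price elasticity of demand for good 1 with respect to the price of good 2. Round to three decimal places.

At P_1 = 25.8 and P_2 = 13.19: Q_1 = 1322.193.
∂Q_1/∂P_2 = -1.06P_2 = -1.06(13.19) = -13.9814.
ε = (∂Q_1/∂P_2)(P_2/Q_1) = -13.9814 × (13.19/1322.193) ≈ -0.139.

-0.139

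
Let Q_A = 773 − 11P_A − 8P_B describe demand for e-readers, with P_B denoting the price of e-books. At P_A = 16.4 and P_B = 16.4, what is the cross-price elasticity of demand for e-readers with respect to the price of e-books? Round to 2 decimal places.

At P_A = 16.4 and P_B = 16.4: Q_A = 461.4.
∂Q_A/∂P_B = -8.
ε = (∂Q_A/∂P_B)(P_B/Q_A) = -8 × (16.4/461.4) ≈ -0.28.

-0.28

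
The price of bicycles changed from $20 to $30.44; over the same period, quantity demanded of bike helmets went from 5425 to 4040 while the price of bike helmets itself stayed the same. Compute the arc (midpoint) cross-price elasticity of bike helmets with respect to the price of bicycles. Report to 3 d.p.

ΔQ_A = 4040 − 5425 = -1385; ΔP_B = 30.44 − 20 = 10.44.
Midpoints: Q̄_A = 4732.5, P̄_B = 25.22.
ε = (ΔQ_A/Q̄_A)/(ΔP_B/P̄_B) = (-1385/4732.5)/(10.44/25.22) ≈ -0.707.

-0.707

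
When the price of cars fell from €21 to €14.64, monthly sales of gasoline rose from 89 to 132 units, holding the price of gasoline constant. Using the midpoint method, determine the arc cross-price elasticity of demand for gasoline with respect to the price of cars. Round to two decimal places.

-1.09

ΔQ_A = 132 − 89 = 43; ΔP_B = 14.64 − 21 = -6.36.
Midpoints: Q̄_A = 110.5, P̄_B = 17.82.
ε = (ΔQ_A/Q̄_A)/(ΔP_B/P̄_B) = (43/110.5)/(-6.36/17.82) ≈ -1.09.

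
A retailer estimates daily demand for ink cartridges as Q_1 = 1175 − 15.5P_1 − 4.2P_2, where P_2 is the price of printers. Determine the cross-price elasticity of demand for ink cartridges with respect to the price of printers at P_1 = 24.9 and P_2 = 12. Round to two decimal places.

-0.07

At P_1 = 24.9 and P_2 = 12: Q_1 = 738.65.
∂Q_1/∂P_2 = -4.2.
ε = (∂Q_1/∂P_2)(P_2/Q_1) = -4.2 × (12/738.65) ≈ -0.07.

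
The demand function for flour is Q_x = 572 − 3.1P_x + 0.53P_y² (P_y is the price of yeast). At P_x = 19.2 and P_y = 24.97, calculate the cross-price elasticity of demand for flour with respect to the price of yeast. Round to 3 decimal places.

0.784

At P_x = 19.2 and P_y = 24.97: Q_x = 842.935.
∂Q_x/∂P_y = 1.06P_y = 1.06(24.97) = 26.4682.
ε = (∂Q_x/∂P_y)(P_y/Q_x) = 26.4682 × (24.97/842.935) ≈ 0.784.
ε > 0: substitutes.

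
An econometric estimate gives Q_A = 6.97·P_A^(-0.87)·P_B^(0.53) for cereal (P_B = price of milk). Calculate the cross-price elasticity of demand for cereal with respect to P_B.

0.53

In a log-linear (constant-elasticity) demand function, the coefficient on the exponent of P_B is the cross-price elasticity.
ε = 0.53. Positive, so cereal and milk are substitutes.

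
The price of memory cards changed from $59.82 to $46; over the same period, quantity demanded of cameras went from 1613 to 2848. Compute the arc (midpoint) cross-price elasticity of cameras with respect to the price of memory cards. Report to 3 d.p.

-2.120

ΔQ_A = 2848 − 1613 = 1235; ΔP_B = 46 − 59.82 = -13.82.
Midpoints: Q̄_A = 2230.5, P̄_B = 52.91.
ε = (ΔQ_A/Q̄_A)/(ΔP_B/P̄_B) = (1235/2230.5)/(-13.82/52.91) ≈ -2.120.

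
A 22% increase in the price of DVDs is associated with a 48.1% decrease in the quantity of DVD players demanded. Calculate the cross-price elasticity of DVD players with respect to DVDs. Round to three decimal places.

ε = (%ΔQ of DVD players) / (%ΔP of DVDs) = (-48.1%) / (22%) ≈ -2.186.

-2.186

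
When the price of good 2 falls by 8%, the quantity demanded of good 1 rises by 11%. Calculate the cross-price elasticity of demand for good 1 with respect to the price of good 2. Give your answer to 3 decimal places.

-1.375

ε = (%ΔQ of good 1) / (%ΔP of good 2) = (11%) / (-8%) ≈ -1.375.
Negative cross-price elasticity: complements.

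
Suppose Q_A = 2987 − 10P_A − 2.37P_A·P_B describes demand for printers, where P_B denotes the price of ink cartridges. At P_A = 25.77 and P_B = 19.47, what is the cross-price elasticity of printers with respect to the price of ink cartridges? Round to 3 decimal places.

-0.772

At P_A = 25.77 and P_B = 19.47: Q_A = 1540.172.
∂Q_A/∂P_B = -2.37P_A = -2.37(25.77) = -61.0749.
ε = (∂Q_A/∂P_B)(P_B/Q_A) = -61.0749 × (19.47/1540.172) ≈ -0.772.
ε < 0: complements.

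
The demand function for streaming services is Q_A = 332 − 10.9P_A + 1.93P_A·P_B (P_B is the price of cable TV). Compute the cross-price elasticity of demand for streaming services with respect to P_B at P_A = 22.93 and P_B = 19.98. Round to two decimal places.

At P_A = 22.93 and P_B = 19.98: Q_A = 966.276.
∂Q_A/∂P_B = 1.93P_A = 1.93(22.93) = 44.2549.
ε = (∂Q_A/∂P_B)(P_B/Q_A) = 44.2549 × (19.98/966.276) ≈ 0.92.
ε > 0: substitutes.

0.92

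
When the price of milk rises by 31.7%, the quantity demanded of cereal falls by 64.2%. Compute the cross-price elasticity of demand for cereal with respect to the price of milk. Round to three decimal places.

-2.025

ε = (%ΔQ of cereal) / (%ΔP of milk) = (-64.2%) / (31.7%) ≈ -2.025.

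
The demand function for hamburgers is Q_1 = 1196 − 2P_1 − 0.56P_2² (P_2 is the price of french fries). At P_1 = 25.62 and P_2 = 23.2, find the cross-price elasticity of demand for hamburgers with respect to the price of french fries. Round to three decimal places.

-0.715

At P_1 = 25.62 and P_2 = 23.2: Q_1 = 843.346.
∂Q_1/∂P_2 = -1.12P_2 = -1.12(23.2) = -25.9840.
ε = (∂Q_1/∂P_2)(P_2/Q_1) = -25.9840 × (23.2/843.346) ≈ -0.715.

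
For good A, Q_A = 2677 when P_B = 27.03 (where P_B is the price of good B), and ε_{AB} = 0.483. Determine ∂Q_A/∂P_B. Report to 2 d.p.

47.84

ε = (∂Q_A/∂P_B)·(P_B/Q_A) ⇒ ∂Q_A/∂P_B = ε·Q_A/P_B = 0.483 × 2677/27.03 ≈ 47.84.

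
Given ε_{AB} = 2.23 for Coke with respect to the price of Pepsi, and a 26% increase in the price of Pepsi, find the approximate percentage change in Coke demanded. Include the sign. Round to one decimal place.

58.0%

%ΔQ ≈ ε × %ΔP of Pepsi = 2.23 × (26%) = 58.0%.
Demand for Coke rises by about 58.0%.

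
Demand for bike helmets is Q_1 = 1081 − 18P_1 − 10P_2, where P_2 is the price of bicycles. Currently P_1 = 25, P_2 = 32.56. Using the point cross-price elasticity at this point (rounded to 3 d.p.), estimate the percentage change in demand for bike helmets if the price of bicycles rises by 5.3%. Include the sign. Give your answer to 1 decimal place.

-5.6%

At P_1 = 25, P_2 = 32.56: Q_1 = 305.4.
∂Q_1/∂P_2 = -10.
ε = (∂Q_1/∂P_2)(P_2/Q_1) = -10.0000 × 32.56/305.4 ≈ -1.066.
%ΔQ_1 ≈ ε × %ΔP_2 = -1.066 × (5.3%) = -5.6%.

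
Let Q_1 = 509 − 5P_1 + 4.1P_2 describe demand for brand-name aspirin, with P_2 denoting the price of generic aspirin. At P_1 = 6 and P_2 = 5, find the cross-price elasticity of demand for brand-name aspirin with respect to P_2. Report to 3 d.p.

0.041

At P_1 = 6 and P_2 = 5: Q_1 = 499.5.
∂Q_1/∂P_2 = 4.1.
ε = (∂Q_1/∂P_2)(P_2/Q_1) = 4.1 × (5/499.5) ≈ 0.041.
Since ε > 0, brand-name aspirin and generic aspirin are substitutes.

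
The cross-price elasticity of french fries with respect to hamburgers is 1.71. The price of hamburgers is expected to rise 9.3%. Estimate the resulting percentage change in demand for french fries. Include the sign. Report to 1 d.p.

15.9%

%ΔQ ≈ ε × %ΔP of hamburgers = 1.71 × (9.3%) = 15.9%.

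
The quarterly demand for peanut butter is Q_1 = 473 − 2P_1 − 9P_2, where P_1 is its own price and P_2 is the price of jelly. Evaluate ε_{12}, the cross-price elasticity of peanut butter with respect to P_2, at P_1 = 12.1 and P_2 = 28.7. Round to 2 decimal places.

At P_1 = 12.1 and P_2 = 28.7: Q_1 = 190.5.
∂Q_1/∂P_2 = -9.
ε = (∂Q_1/∂P_2)(P_2/Q_1) = -9 × (28.7/190.5) ≈ -1.36.
Since ε < 0, peanut butter and jelly are complements.

-1.36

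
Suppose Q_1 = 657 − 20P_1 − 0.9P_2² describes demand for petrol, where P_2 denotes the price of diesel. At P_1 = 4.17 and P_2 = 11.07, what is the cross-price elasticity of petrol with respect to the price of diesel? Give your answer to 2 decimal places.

-0.48

At P_1 = 4.17 and P_2 = 11.07: Q_1 = 463.310.
∂Q_1/∂P_2 = -1.8P_2 = -1.8(11.07) = -19.9260.
ε = (∂Q_1/∂P_2)(P_2/Q_1) = -19.9260 × (11.07/463.310) ≈ -0.48.
ε < 0: complements.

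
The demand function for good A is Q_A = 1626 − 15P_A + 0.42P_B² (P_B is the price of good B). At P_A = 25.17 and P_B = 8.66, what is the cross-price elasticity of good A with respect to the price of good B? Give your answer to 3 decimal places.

0.049

At P_A = 25.17 and P_B = 8.66: Q_A = 1279.948.
∂Q_A/∂P_B = 0.84P_B = 0.84(8.66) = 7.2744.
ε = (∂Q_A/∂P_B)(P_B/Q_A) = 7.2744 × (8.66/1279.948) ≈ 0.049.
ε > 0: substitutes.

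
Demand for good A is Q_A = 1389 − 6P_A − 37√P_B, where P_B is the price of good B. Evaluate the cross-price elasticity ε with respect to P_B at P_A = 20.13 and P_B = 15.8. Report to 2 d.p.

-0.07

At P_A = 20.13 and P_B = 15.8: Q_A = 1121.148.
∂Q_A/∂P_B = -37/(2√P_B) = -37/(2√15.8) = -4.6542.
ε = (∂Q_A/∂P_B)(P_B/Q_A) = -4.6542 × (15.8/1121.148) ≈ -0.07.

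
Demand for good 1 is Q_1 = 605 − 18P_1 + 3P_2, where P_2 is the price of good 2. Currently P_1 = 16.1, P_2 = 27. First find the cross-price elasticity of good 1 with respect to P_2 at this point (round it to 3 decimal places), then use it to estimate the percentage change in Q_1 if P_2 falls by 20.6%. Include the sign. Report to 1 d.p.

-4.2%

At P_1 = 16.1, P_2 = 27: Q_1 = 396.2.
∂Q_1/∂P_2 = 3.
ε = (∂Q_1/∂P_2)(P_2/Q_1) = 3.0000 × 27/396.2 ≈ 0.204.
%ΔQ_1 ≈ ε × %ΔP_2 = 0.204 × (-20.6%) = -4.2%.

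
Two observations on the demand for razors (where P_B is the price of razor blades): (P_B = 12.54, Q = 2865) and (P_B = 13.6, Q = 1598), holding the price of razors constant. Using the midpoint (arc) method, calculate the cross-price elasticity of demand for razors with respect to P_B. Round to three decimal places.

-7.001

ΔQ_A = 1598 − 2865 = -1267; ΔP_B = 13.6 − 12.54 = 1.06.
Midpoints: Q̄_A = 2231.5, P̄_B = 13.07.
ε = (ΔQ_A/Q̄_A)/(ΔP_B/P̄_B) = (-1267/2231.5)/(1.06/13.07) ≈ -7.001.
ε < 0: razors and razor blades are complements.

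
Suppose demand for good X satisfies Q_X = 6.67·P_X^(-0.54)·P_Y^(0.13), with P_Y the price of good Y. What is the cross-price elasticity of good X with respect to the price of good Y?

In a log-linear (constant-elasticity) demand function, the coefficient on the exponent of P_Y is the cross-price elasticity.
ε = 0.13. Positive, so good X and good Y are substitutes.

0.13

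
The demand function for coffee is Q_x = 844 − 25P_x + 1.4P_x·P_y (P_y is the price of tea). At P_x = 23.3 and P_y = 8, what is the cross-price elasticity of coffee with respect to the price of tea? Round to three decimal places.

0.499

At P_x = 23.3 and P_y = 8: Q_x = 522.46.
∂Q_x/∂P_y = 1.4P_x = 1.4(23.3) = 32.6200.
ε = (∂Q_x/∂P_y)(P_y/Q_x) = 32.6200 × (8/522.46) ≈ 0.499.
ε > 0: substitutes.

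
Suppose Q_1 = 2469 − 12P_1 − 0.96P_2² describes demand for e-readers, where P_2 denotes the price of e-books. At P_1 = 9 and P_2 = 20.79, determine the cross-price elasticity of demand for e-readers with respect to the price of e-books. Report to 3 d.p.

At P_1 = 9 and P_2 = 20.79: Q_1 = 1946.065.
∂Q_1/∂P_2 = -1.92P_2 = -1.92(20.79) = -39.9168.
ε = (∂Q_1/∂P_2)(P_2/Q_1) = -39.9168 × (20.79/1946.065) ≈ -0.426.
ε < 0: complements.

-0.426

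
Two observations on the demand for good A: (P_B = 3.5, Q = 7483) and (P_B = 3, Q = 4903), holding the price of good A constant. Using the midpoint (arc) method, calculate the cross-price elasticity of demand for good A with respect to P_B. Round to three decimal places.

ΔQ_A = 4903 − 7483 = -2580; ΔP_B = 3 − 3.5 = -0.5.
Midpoints: Q̄_A = 6193.0, P̄_B = 3.25.
ε = (ΔQ_A/Q̄_A)/(ΔP_B/P̄_B) = (-2580/6193.0)/(-0.5/3.25) ≈ 2.708.

2.708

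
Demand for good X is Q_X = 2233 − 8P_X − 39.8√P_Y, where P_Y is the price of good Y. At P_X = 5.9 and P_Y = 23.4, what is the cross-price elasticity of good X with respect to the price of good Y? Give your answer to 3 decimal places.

At P_X = 5.9 and P_Y = 23.4: Q_X = 1993.273.
∂Q_X/∂P_Y = -39.8/(2√P_Y) = -39.8/(2√23.4) = -4.1138.
ε = (∂Q_X/∂P_Y)(P_Y/Q_X) = -4.1138 × (23.4/1993.273) ≈ -0.048.
ε < 0: complements.

-0.048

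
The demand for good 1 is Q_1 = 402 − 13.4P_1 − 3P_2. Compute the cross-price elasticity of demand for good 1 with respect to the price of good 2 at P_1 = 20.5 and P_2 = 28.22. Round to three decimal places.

-1.985

At P_1 = 20.5 and P_2 = 28.22: Q_1 = 42.64.
∂Q_1/∂P_2 = -3.
ε = (∂Q_1/∂P_2)(P_2/Q_1) = -3 × (28.22/42.64) ≈ -1.985.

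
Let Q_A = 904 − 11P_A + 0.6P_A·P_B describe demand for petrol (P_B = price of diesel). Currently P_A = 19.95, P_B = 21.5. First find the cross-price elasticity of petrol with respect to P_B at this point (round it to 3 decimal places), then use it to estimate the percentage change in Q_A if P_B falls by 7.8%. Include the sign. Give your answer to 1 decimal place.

-2.1%

At P_A = 19.95, P_B = 21.5: Q_A = 941.905.
∂Q_A/∂P_B = 0.6P_A = 11.9700.
ε = (∂Q_A/∂P_B)(P_B/Q_A) = 11.9700 × 21.5/941.905 ≈ 0.273.
%ΔQ_A ≈ ε × %ΔP_B = 0.273 × (-7.8%) = -2.1%.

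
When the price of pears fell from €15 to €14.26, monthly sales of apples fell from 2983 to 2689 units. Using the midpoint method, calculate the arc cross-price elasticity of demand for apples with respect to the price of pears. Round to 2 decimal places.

ΔQ_A = 2689 − 2983 = -294; ΔP_B = 14.26 − 15 = -0.74.
Midpoints: Q̄_A = 2836.0, P̄_B = 14.63.
ε = (ΔQ_A/Q̄_A)/(ΔP_B/P̄_B) = (-294/2836.0)/(-0.74/14.63) ≈ 2.05.
ε > 0: apples and pears are substitutes.

2.05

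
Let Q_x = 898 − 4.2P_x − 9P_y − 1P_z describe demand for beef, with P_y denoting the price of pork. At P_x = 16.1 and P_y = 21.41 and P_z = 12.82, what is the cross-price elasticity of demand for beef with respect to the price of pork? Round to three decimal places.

At P_x = 16.1 and P_y = 21.41 and P_z = 12.82: Q_x = 624.87.
∂Q_x/∂P_y = -9.
ε = (∂Q_x/∂P_y)(P_y/Q_x) = -9 × (21.41/624.87) ≈ -0.308.

-0.308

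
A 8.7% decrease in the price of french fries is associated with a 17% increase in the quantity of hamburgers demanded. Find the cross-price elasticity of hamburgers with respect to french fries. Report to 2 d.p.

ε = (%ΔQ of hamburgers) / (%ΔP of french fries) = (17%) / (-8.7%) ≈ -1.95.
Negative cross-price elasticity: complements.

-1.95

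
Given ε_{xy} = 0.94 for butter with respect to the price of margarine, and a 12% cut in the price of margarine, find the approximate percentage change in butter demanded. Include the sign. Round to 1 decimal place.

%ΔQ ≈ ε × %ΔP of margarine = 0.94 × (-12%) = -11.3%.

-11.3%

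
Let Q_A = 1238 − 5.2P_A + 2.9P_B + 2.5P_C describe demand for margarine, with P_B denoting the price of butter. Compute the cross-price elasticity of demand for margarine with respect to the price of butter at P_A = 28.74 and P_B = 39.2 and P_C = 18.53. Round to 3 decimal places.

0.091

At P_A = 28.74 and P_B = 39.2 and P_C = 18.53: Q_A = 1248.557.
∂Q_A/∂P_B = 2.9.
ε = (∂Q_A/∂P_B)(P_B/Q_A) = 2.9 × (39.2/1248.557) ≈ 0.091.
Since ε > 0, margarine and butter are substitutes.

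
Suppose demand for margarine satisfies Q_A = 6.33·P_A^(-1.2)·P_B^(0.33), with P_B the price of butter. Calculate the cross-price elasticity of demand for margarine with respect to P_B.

In a log-linear (constant-elasticity) demand function, the coefficient on the exponent of P_B is the cross-price elasticity.
ε = 0.33. Positive, so margarine and butter are substitutes.

0.33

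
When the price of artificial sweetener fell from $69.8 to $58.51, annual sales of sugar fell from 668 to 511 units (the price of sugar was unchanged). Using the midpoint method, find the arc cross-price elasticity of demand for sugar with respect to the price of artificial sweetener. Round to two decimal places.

1.51

ΔQ_A = 511 − 668 = -157; ΔP_B = 58.51 − 69.8 = -11.29.
Midpoints: Q̄_A = 589.5, P̄_B = 64.16.
ε = (ΔQ_A/Q̄_A)/(ΔP_B/P̄_B) = (-157/589.5)/(-11.29/64.16) ≈ 1.51.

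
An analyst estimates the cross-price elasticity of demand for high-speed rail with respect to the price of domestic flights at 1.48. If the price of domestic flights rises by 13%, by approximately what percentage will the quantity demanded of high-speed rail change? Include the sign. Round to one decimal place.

%ΔQ ≈ ε × %ΔP of domestic flights = 1.48 × (13%) = 19.2%.

19.2%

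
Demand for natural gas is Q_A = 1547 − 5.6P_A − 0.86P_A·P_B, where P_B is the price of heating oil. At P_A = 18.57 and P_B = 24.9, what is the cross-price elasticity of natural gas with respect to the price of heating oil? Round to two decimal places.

-0.38

At P_A = 18.57 and P_B = 24.9: Q_A = 1045.350.
∂Q_A/∂P_B = -0.86P_A = -0.86(18.57) = -15.9702.
ε = (∂Q_A/∂P_B)(P_B/Q_A) = -15.9702 × (24.9/1045.350) ≈ -0.38.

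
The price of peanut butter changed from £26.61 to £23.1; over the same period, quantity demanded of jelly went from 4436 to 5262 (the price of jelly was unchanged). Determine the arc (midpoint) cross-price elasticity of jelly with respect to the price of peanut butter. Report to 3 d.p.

-1.206

ΔQ_A = 5262 − 4436 = 826; ΔP_B = 23.1 − 26.61 = -3.51.
Midpoints: Q̄_A = 4849.0, P̄_B = 24.86.
ε = (ΔQ_A/Q̄_A)/(ΔP_B/P̄_B) = (826/4849.0)/(-3.51/24.86) ≈ -1.206.
ε < 0: jelly and peanut butter are complements.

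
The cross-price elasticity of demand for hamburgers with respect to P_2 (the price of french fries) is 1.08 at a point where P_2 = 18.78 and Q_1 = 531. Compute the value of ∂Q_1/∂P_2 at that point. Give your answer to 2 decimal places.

30.54

ε = (∂Q_1/∂P_2)·(P_2/Q_1) ⇒ ∂Q_1/∂P_2 = ε·Q_1/P_2 = 1.08 × 531/18.78 ≈ 30.54.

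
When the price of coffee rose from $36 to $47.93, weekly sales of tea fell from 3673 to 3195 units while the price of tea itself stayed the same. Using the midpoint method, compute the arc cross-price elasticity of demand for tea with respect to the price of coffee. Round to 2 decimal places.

ΔQ_A = 3195 − 3673 = -478; ΔP_B = 47.93 − 36 = 11.93.
Midpoints: Q̄_A = 3434.0, P̄_B = 41.97.
ε = (ΔQ_A/Q̄_A)/(ΔP_B/P̄_B) = (-478/3434.0)/(11.93/41.97) ≈ -0.49.
ε < 0: tea and coffee are complements.

-0.49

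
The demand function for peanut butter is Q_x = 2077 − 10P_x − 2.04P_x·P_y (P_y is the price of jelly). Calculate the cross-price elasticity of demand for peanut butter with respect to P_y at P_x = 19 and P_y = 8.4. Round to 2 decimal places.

At P_x = 19 and P_y = 8.4: Q_x = 1561.416.
∂Q_x/∂P_y = -2.04P_x = -2.04(19) = -38.7600.
ε = (∂Q_x/∂P_y)(P_y/Q_x) = -38.7600 × (8.4/1561.416) ≈ -0.21.

-0.21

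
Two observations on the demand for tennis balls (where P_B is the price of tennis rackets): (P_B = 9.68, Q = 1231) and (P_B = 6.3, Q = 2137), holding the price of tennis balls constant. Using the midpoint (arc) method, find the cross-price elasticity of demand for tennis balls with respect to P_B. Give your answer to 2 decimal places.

-1.27

ΔQ_A = 2137 − 1231 = 906; ΔP_B = 6.3 − 9.68 = -3.38.
Midpoints: Q̄_A = 1684.0, P̄_B = 7.99.
ε = (ΔQ_A/Q̄_A)/(ΔP_B/P̄_B) = (906/1684.0)/(-3.38/7.99) ≈ -1.27.
ε < 0: tennis balls and tennis rackets are complements.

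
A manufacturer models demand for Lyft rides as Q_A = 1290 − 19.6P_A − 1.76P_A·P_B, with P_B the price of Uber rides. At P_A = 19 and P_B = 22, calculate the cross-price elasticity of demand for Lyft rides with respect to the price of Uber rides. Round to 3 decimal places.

-4.044

At P_A = 19 and P_B = 22: Q_A = 181.92.
∂Q_A/∂P_B = -1.76P_A = -1.76(19) = -33.4400.
ε = (∂Q_A/∂P_B)(P_B/Q_A) = -33.4400 × (22/181.92) ≈ -4.044.
ε < 0: complements.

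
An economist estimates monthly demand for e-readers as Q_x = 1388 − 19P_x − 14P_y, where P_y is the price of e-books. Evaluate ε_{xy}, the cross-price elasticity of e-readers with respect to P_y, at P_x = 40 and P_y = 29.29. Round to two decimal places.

At P_x = 40 and P_y = 29.29: Q_x = 217.94.
∂Q_x/∂P_y = -14.
ε = (∂Q_x/∂P_y)(P_y/Q_x) = -14 × (29.29/217.94) ≈ -1.88.
Since ε < 0, e-readers and e-books are complements.

-1.88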